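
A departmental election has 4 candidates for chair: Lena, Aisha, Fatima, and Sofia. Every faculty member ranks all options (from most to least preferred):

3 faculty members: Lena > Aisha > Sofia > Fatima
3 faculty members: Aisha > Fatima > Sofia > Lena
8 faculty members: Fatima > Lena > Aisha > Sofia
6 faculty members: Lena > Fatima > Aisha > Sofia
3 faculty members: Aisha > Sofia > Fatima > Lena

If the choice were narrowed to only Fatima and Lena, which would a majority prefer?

Voters preferring Fatima to Lena: 14; preferring Lena to Fatima: 9.
Fatima wins the head-to-head.

Fatima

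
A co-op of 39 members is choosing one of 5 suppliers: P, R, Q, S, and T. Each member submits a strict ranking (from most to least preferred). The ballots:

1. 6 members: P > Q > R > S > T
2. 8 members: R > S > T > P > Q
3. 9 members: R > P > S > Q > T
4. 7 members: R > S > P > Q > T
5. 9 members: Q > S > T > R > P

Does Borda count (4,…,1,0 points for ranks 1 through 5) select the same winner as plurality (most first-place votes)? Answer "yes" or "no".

yes

Borda — scores: P 73, R 117, Q 70, S 96, T 34. Winner: R.
Plurality — first-place votes: P 6, R 24, Q 9, S 0, T 0. Winner: R.
The two methods agree.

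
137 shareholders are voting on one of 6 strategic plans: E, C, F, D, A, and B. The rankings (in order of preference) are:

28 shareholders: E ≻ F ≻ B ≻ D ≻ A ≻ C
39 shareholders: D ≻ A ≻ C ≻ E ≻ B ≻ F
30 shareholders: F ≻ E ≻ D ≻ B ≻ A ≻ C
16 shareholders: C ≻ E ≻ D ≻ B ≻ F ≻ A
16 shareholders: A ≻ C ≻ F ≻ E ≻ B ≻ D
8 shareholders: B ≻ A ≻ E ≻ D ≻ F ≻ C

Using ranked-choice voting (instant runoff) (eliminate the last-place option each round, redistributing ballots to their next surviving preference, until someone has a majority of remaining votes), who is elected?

E

Round 1: E 28, C 16, F 30, D 39, A 16, B 8. Eliminate B.
Round 2: E 28, C 16, F 30, D 39, A 24. Eliminate C.
Round 3: E 44, F 30, D 39, A 24. Eliminate A.
Round 4: E 52, F 46, D 39. Eliminate D.
Round 5: E 91, F 46. E has a majority.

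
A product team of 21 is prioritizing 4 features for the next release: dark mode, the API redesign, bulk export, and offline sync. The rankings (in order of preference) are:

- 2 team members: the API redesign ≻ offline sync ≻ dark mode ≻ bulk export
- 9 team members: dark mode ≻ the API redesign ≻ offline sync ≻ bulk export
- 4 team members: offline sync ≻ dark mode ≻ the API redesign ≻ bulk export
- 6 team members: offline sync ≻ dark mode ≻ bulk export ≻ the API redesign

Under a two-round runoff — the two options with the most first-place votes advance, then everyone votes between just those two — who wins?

Round 1 first-place votes: dark mode 9, the API redesign 2, bulk export 0, offline sync 10.
offline sync and dark mode advance.
Runoff: offline sync is preferred to dark mode by 12 voters; dark mode by 9.
offline sync wins the runoff.

offline sync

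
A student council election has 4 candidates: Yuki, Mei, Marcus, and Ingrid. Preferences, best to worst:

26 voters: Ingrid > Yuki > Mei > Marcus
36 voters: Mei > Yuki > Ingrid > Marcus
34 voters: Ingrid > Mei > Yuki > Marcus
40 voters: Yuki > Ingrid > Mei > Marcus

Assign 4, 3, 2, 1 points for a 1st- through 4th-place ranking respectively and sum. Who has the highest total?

Ingrid

Yuki: 26·3 + 36·3 + 34·2 + 40·4 = 414
Mei: 26·2 + 36·4 + 34·3 + 40·2 = 378
Marcus: 26·1 + 36·1 + 34·1 + 40·1 = 136
Ingrid: 26·4 + 36·2 + 34·4 + 40·3 = 432
Ingrid has the highest Borda score (432).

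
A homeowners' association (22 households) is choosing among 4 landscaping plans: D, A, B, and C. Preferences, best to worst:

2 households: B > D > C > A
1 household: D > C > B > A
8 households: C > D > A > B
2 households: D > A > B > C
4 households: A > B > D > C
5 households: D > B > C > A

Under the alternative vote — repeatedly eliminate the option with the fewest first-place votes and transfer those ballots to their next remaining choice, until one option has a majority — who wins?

Round 1: D 8, A 4, B 2, C 8. Eliminate B.
Round 2: D 10, A 4, C 8. Eliminate A.
Round 3: D 14, C 8. D has a majority.

D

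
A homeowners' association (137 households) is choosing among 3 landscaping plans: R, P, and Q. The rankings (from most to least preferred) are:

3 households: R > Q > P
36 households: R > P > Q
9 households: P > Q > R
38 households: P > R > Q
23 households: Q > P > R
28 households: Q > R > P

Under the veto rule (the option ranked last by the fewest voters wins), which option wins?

P

Last-place votes: R 32, P 31, Q 74.
P is ranked last by the fewest voters, so P wins.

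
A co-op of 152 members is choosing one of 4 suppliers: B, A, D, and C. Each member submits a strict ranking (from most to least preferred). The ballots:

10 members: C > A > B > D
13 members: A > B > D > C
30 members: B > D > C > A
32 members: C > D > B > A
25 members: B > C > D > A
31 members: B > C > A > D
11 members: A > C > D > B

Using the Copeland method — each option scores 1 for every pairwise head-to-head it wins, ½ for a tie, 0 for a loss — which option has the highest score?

B

B: beats A, D, and C → score 3.
A: loses to B, D, and C → score 0.
D: beats A; loses to B and C → score 1.
C: beats A and D; loses to B → score 2.
B has the best pairwise record.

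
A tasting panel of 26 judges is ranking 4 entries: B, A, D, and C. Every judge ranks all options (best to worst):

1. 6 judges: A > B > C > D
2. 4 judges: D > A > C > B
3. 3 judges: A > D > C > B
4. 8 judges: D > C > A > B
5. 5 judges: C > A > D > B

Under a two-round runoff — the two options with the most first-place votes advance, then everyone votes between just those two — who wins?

A

Round 1 first-place votes: B 0, A 9, D 12, C 5.
D and A advance.
Runoff: D is preferred to A by 12 voters; A by 14.
A wins the runoff.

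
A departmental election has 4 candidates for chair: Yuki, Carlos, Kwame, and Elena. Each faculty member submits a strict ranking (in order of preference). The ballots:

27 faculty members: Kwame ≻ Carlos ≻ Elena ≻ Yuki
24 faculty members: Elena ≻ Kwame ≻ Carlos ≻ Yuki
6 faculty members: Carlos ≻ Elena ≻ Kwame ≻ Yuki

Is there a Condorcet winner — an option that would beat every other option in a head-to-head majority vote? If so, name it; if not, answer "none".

Checking pairwise contests:
Carlos beats Yuki 57–0.
Kwame beats Carlos 51–6.
Elena beats Kwame 30–27.
Carlos beats Elena 33–24.
Every option loses at least one head-to-head, so there is no Condorcet winner.

none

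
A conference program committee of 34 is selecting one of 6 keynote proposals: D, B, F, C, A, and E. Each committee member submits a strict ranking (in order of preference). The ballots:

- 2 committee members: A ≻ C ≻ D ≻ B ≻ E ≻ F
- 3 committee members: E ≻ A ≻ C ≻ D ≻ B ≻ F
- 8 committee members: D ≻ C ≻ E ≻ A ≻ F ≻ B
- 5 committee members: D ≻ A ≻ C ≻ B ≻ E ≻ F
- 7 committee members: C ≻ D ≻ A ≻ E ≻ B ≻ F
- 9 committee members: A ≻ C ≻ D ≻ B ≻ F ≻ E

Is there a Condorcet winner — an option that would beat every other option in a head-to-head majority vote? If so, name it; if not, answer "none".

Checking pairwise contests:
C beats D 21–13.
D beats B 34–0.
D beats F 34–0.
A beats C 19–15.
D beats A 20–14.
D beats E 31–3.
Every option loses at least one head-to-head, so there is no Condorcet winner.

none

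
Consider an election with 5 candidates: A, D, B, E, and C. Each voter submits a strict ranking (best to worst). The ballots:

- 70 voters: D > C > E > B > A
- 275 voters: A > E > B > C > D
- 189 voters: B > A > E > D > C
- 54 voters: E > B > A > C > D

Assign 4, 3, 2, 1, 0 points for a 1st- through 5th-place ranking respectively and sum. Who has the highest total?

A

A: 70·0 + 275·4 + 189·3 + 54·2 = 1775
D: 70·4 + 275·0 + 189·1 + 54·0 = 469
B: 70·1 + 275·2 + 189·4 + 54·3 = 1538
E: 70·2 + 275·3 + 189·2 + 54·4 = 1559
C: 70·3 + 275·1 + 189·0 + 54·1 = 539
A has the highest Borda score (1775).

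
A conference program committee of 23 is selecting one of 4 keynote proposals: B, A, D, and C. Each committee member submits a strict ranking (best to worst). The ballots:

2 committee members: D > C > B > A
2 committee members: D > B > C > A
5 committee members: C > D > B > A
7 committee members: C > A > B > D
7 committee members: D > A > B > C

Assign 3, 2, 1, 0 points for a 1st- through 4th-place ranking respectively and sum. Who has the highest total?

B: 2·1 + 2·2 + 5·1 + 7·1 + 7·1 = 25
A: 2·0 + 2·0 + 5·0 + 7·2 + 7·2 = 28
D: 2·3 + 2·3 + 5·2 + 7·0 + 7·3 = 43
C: 2·2 + 2·1 + 5·3 + 7·3 + 7·0 = 42
D has the highest Borda score (43).

D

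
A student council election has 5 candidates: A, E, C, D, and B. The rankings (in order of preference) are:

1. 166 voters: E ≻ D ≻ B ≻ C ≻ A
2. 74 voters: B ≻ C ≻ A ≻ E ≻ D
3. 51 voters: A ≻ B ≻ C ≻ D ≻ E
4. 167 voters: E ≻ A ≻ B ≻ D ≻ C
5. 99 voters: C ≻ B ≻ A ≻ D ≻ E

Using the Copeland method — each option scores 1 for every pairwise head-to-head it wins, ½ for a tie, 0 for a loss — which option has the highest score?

A: beats D; loses to E, C, and B → score 1.
E: beats A, C, D, and B → score 4.
C: beats A; loses to E, D, and B → score 1.
D: beats C; loses to A, E, and B → score 1.
B: beats A, C, and D; loses to E → score 3.
E has the best pairwise record.

E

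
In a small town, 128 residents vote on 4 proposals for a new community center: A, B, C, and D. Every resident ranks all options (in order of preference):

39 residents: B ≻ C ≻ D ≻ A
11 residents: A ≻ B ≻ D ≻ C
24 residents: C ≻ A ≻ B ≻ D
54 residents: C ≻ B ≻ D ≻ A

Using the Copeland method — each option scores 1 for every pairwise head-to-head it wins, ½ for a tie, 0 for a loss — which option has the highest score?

C

A: loses to B, C, and D → score 0.
B: beats A and D; loses to C → score 2.
C: beats A, B, and D → score 3.
D: beats A; loses to B and C → score 1.
C has the best pairwise record.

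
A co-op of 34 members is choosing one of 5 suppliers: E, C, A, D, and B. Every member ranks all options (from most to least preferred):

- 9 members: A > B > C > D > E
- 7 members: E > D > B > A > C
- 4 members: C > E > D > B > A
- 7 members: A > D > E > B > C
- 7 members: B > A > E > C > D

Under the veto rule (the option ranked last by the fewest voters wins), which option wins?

B

Last-place votes: E 9, C 14, A 4, D 7, B 0.
B is ranked last by the fewest voters, so B wins.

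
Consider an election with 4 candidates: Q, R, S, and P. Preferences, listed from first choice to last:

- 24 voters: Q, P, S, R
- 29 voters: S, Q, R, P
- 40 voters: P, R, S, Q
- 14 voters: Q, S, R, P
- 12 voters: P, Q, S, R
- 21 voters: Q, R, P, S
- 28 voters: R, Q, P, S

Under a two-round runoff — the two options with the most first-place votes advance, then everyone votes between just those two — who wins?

Round 1 first-place votes: Q 59, R 28, S 29, P 52.
Q and P advance.
Runoff: Q is preferred to P by 116 voters; P by 52.
Q wins the runoff.

Q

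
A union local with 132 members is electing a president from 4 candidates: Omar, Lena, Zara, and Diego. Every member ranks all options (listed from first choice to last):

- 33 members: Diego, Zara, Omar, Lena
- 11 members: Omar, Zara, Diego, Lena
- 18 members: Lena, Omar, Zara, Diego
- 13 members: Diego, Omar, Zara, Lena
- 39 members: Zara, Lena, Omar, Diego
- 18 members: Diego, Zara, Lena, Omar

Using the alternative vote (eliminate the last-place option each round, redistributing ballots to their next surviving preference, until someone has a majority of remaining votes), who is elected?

Zara

Round 1: Omar 11, Lena 18, Zara 39, Diego 64. Eliminate Omar.
Round 2: Lena 18, Zara 50, Diego 64. Eliminate Lena.
Round 3: Zara 68, Diego 64. Zara has a majority.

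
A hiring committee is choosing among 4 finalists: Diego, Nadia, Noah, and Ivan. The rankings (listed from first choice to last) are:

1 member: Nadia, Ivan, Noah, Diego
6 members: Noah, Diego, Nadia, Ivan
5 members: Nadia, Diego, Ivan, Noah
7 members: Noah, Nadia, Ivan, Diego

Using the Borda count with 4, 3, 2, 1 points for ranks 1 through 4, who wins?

Noah

Diego: 1·1 + 6·3 + 5·3 + 7·1 = 41
Nadia: 1·4 + 6·2 + 5·4 + 7·3 = 57
Noah: 1·2 + 6·4 + 5·1 + 7·4 = 59
Ivan: 1·3 + 6·1 + 5·2 + 7·2 = 33
Noah has the highest Borda score (59).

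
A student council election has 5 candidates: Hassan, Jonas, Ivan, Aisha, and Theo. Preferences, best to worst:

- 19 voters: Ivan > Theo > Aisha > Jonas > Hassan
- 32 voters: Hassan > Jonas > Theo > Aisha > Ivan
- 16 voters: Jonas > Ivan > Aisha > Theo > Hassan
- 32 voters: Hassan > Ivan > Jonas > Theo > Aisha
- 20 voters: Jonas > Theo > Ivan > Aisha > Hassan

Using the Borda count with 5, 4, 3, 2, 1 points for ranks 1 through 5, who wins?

Jonas

Hassan: 19·1 + 32·5 + 16·1 + 32·5 + 20·1 = 375
Jonas: 19·2 + 32·4 + 16·5 + 32·3 + 20·5 = 442
Ivan: 19·5 + 32·1 + 16·4 + 32·4 + 20·3 = 379
Aisha: 19·3 + 32·2 + 16·3 + 32·1 + 20·2 = 241
Theo: 19·4 + 32·3 + 16·2 + 32·2 + 20·4 = 348
Jonas has the highest Borda score (442).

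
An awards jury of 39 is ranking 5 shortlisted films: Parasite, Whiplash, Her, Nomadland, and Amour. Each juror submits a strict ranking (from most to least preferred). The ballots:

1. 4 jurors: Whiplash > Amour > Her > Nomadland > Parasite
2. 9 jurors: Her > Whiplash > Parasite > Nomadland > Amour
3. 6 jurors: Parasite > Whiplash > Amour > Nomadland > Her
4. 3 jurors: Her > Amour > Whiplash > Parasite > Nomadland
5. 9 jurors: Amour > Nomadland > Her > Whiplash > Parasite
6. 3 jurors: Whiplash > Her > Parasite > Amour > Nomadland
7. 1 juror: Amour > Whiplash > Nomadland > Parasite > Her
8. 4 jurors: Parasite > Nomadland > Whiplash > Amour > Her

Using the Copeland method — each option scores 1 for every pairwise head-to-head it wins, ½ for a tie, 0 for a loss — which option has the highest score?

Whiplash

Parasite: beats Nomadland and Amour; loses to Whiplash and Her → score 2.
Whiplash: beats Parasite, Nomadland, and Amour; loses to Her → score 3.
Her: beats Parasite and Whiplash; loses to Nomadland and Amour → score 2.
Nomadland: beats Her; loses to Parasite, Whiplash, and Amour → score 1.
Amour: beats Her and Nomadland; loses to Parasite and Whiplash → score 2.
Whiplash has the best pairwise record.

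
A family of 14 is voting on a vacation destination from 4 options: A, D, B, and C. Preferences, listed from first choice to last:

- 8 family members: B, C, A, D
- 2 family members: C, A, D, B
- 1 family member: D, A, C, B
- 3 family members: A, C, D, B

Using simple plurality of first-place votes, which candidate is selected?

B

First-place votes: A 3, D 1, B 8, C 2.
B has the most first-place votes.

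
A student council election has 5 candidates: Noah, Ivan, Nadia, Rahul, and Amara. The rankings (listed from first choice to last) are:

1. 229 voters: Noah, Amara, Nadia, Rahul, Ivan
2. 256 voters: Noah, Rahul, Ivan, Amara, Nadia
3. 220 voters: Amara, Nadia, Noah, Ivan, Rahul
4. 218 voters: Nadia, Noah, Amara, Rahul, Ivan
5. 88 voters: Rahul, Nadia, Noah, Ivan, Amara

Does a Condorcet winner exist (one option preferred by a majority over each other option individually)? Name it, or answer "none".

none

Checking pairwise contests:
Nadia beats Noah 526–485.
Noah beats Ivan 1011–0.
Amara beats Nadia 705–306.
Noah beats Rahul 923–88.
Noah beats Amara 791–220.
Every option loses at least one head-to-head, so there is no Condorcet winner.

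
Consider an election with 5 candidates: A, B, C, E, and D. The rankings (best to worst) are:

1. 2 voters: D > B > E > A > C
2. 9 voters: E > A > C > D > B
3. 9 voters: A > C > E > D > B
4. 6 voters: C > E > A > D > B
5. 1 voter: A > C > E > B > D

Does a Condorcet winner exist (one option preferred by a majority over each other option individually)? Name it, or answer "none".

Checking pairwise contests:
E beats A 17–10.
A beats B 25–2.
A beats C 21–6.
C beats E 16–11.
A beats D 25–2.
Every option loses at least one head-to-head, so there is no Condorcet winner.

none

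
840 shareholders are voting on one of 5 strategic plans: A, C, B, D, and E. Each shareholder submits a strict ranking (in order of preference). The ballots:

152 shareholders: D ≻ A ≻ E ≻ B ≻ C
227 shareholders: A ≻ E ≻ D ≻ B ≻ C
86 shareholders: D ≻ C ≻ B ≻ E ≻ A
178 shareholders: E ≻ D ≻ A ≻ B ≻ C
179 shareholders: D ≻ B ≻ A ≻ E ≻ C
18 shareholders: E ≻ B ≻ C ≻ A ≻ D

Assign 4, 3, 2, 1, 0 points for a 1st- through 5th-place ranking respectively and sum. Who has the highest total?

A: 152·3 + 227·4 + 86·0 + 178·2 + 179·2 + 18·1 = 2096
C: 152·0 + 227·0 + 86·3 + 178·0 + 179·0 + 18·2 = 294
B: 152·1 + 227·1 + 86·2 + 178·1 + 179·3 + 18·3 = 1320
D: 152·4 + 227·2 + 86·4 + 178·3 + 179·4 + 18·0 = 2656
E: 152·2 + 227·3 + 86·1 + 178·4 + 179·1 + 18·4 = 2034
D has the highest Borda score (2656).

D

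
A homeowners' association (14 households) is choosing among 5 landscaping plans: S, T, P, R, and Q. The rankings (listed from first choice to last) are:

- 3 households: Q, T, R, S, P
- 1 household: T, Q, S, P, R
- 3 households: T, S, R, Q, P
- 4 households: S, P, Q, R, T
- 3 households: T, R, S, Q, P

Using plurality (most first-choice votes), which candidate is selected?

T

First-place votes: S 4, T 7, P 0, R 0, Q 3.
T has the most first-place votes.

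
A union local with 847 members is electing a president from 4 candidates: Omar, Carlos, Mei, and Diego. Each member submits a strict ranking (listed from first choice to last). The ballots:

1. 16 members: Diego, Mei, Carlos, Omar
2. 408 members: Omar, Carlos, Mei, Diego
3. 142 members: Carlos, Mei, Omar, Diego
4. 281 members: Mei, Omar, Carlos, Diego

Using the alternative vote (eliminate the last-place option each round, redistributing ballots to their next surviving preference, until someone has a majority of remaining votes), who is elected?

Round 1: Omar 408, Carlos 142, Mei 281, Diego 16. Eliminate Diego.
Round 2: Omar 408, Carlos 142, Mei 297. Eliminate Carlos.
Round 3: Omar 408, Mei 439. Mei has a majority.

Mei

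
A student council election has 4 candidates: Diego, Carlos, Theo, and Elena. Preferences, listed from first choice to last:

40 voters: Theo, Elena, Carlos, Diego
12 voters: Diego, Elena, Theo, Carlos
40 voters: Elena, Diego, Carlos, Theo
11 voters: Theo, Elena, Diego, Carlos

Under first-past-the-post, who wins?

Theo

First-place votes: Diego 12, Carlos 0, Theo 51, Elena 40.
Theo has the most first-place votes.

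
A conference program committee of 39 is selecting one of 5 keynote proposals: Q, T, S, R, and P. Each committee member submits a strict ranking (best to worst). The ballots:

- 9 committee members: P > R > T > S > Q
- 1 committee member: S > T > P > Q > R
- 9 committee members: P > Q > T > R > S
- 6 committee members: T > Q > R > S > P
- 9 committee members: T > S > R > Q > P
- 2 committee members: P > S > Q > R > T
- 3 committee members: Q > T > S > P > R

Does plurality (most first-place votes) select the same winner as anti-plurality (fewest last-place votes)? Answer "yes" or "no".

Plurality — first-place votes: Q 3, T 15, S 1, R 0, P 20. Winner: P.
Anti-plurality — last-place votes: Q 9, T 2, S 9, R 4, P 15. Winner: T.
The two methods disagree.

no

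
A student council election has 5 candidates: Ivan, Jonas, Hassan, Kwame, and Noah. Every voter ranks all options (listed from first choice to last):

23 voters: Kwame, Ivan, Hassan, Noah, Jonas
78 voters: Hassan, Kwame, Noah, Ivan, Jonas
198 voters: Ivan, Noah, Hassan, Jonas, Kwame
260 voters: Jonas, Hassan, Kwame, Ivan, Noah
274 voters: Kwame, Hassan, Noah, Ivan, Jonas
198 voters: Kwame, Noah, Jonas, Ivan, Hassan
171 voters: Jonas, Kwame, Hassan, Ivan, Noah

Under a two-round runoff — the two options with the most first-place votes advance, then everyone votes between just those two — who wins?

Round 1 first-place votes: Ivan 198, Jonas 431, Hassan 78, Kwame 495, Noah 0.
Kwame and Jonas advance.
Runoff: Kwame is preferred to Jonas by 573 voters; Jonas by 629.
Jonas wins the runoff.

Jonas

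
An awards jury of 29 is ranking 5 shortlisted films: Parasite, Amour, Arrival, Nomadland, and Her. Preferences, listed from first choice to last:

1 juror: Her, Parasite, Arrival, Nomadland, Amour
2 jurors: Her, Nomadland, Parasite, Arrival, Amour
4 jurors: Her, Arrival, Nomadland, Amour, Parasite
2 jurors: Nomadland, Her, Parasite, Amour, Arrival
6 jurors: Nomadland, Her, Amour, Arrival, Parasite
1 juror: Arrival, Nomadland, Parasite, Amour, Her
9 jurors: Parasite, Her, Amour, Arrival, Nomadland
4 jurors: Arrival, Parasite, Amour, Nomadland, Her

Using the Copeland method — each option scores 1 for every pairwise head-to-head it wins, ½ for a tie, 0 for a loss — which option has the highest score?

Parasite: beats Amour; loses to Arrival, Nomadland, and Her → score 1.
Amour: beats Arrival; loses to Parasite, Nomadland, and Her → score 1.
Arrival: beats Parasite and Nomadland; loses to Amour and Her → score 2.
Nomadland: beats Parasite and Amour; loses to Arrival and Her → score 2.
Her: beats Parasite, Amour, Arrival, and Nomadland → score 4.
Her has the best pairwise record.

Her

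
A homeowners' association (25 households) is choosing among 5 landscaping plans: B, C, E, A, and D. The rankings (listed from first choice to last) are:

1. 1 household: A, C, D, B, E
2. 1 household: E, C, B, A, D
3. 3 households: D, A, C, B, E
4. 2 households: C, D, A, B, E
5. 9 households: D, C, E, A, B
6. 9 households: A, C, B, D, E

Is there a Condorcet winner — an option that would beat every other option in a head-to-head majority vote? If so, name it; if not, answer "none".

none

Checking pairwise contests:
C beats B 25–0.
A beats C 13–12.
B beats E 15–10.
D beats A 14–11.
C beats D 13–12.
Every option loses at least one head-to-head, so there is no Condorcet winner.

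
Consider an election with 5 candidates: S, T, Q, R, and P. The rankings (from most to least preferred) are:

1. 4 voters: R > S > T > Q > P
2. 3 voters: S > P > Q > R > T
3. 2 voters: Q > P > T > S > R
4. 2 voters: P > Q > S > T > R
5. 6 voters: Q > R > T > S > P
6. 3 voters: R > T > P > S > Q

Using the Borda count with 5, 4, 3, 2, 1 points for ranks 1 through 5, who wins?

R

S: 4·4 + 3·5 + 2·2 + 2·3 + 6·2 + 3·2 = 59
T: 4·3 + 3·1 + 2·3 + 2·2 + 6·3 + 3·4 = 55
Q: 4·2 + 3·3 + 2·5 + 2·4 + 6·5 + 3·1 = 68
R: 4·5 + 3·2 + 2·1 + 2·1 + 6·4 + 3·5 = 69
P: 4·1 + 3·4 + 2·4 + 2·5 + 6·1 + 3·3 = 49
R has the highest Borda score (69).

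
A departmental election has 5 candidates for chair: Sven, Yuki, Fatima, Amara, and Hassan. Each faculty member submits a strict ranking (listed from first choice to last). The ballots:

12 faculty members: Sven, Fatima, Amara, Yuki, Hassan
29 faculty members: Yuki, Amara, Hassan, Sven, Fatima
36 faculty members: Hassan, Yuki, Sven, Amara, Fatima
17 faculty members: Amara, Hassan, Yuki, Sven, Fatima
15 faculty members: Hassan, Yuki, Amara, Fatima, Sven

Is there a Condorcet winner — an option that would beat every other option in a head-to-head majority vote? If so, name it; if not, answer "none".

Checking pairwise contests:
Yuki beats Sven 97–12.
Hassan beats Yuki 68–41.
Sven beats Fatima 94–15.
Yuki beats Amara 80–29.
Amara beats Hassan 58–51.
Every option loses at least one head-to-head, so there is no Condorcet winner.

none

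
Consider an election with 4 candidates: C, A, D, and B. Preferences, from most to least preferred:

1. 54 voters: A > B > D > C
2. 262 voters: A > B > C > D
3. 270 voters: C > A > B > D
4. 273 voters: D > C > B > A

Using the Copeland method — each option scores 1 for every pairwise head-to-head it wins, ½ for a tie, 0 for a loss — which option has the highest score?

C: beats A, D, and B → score 3.
A: beats D and B; loses to C → score 2.
D: loses to C, A, and B → score 0.
B: beats D; loses to C and A → score 1.
C has the best pairwise record.

C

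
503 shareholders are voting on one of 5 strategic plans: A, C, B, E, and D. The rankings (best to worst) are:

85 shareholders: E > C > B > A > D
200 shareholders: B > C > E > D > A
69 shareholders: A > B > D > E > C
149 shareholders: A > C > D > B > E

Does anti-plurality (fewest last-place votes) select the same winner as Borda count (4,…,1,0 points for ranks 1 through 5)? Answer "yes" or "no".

yes

Anti-plurality — last-place votes: A 200, C 69, B 0, E 149, D 85. Winner: B.
Borda — scores: A 957, C 1302, B 1326, E 809, D 636. Winner: B.
The two methods agree.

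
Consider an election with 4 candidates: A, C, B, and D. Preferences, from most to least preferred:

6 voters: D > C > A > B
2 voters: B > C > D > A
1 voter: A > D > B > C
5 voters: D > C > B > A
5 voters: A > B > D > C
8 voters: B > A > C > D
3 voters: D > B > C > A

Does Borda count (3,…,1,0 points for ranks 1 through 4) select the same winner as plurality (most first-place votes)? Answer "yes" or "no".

no

Borda — scores: A 40, C 37, B 52, D 51. Winner: B.
Plurality — first-place votes: A 6, C 0, B 10, D 14. Winner: D.
The two methods disagree.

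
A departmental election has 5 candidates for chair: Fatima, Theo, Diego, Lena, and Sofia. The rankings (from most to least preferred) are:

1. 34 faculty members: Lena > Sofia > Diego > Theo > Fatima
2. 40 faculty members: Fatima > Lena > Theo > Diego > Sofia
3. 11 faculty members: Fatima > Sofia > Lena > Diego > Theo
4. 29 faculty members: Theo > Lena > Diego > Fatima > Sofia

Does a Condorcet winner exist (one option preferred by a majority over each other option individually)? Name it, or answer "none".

Lena vs Fatima: 63–51 for Lena.
Lena vs Theo: 85–29 for Lena.
Lena vs Diego: 114–0 for Lena.
Lena vs Sofia: 103–11 for Lena.
Lena beats every other option head-to-head.

Lena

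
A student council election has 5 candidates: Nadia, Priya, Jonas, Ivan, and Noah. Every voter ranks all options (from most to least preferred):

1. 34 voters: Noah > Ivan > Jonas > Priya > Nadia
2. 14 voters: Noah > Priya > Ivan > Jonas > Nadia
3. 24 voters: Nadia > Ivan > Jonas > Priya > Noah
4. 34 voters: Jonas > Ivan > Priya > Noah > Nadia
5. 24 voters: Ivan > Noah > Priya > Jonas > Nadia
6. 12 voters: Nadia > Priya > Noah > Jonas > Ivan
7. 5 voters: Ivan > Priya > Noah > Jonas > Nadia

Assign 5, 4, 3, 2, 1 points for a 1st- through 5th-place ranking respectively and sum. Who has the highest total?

Ivan

Nadia: 34·1 + 14·1 + 24·5 + 34·1 + 24·1 + 12·5 + 5·1 = 291
Priya: 34·2 + 14·4 + 24·2 + 34·3 + 24·3 + 12·4 + 5·4 = 414
Jonas: 34·3 + 14·2 + 24·3 + 34·5 + 24·2 + 12·2 + 5·2 = 454
Ivan: 34·4 + 14·3 + 24·4 + 34·4 + 24·5 + 12·1 + 5·5 = 567
Noah: 34·5 + 14·5 + 24·1 + 34·2 + 24·4 + 12·3 + 5·3 = 479
Ivan has the highest Borda score (567).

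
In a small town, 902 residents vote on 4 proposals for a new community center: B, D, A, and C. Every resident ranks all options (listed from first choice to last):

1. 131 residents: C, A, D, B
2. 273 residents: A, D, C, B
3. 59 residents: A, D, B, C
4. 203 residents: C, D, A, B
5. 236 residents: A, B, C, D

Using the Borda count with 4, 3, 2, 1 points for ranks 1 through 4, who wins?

B: 131·1 + 273·1 + 59·2 + 203·1 + 236·3 = 1433
D: 131·2 + 273·3 + 59·3 + 203·3 + 236·1 = 2103
A: 131·3 + 273·4 + 59·4 + 203·2 + 236·4 = 3071
C: 131·4 + 273·2 + 59·1 + 203·4 + 236·2 = 2413
A has the highest Borda score (3071).

A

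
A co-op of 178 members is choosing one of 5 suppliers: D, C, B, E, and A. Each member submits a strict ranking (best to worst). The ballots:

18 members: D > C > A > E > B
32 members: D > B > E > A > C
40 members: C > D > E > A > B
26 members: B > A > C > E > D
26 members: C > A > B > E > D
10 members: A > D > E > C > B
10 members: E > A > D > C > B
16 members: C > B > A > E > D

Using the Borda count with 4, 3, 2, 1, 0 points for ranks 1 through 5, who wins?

C

D: 18·4 + 32·4 + 40·3 + 26·0 + 26·0 + 10·3 + 10·2 + 16·0 = 370
C: 18·3 + 32·0 + 40·4 + 26·2 + 26·4 + 10·1 + 10·1 + 16·4 = 454
B: 18·0 + 32·3 + 40·0 + 26·4 + 26·2 + 10·0 + 10·0 + 16·3 = 300
E: 18·1 + 32·2 + 40·2 + 26·1 + 26·1 + 10·2 + 10·4 + 16·1 = 290
A: 18·2 + 32·1 + 40·1 + 26·3 + 26·3 + 10·4 + 10·3 + 16·2 = 366
C has the highest Borda score (454).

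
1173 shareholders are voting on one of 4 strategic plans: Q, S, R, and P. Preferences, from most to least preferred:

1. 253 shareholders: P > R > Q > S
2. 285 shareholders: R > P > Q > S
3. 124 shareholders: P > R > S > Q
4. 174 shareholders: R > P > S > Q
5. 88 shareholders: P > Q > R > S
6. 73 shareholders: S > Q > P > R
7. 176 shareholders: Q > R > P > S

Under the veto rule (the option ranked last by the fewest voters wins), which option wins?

Last-place votes: Q 298, S 802, R 73, P 0.
P is ranked last by the fewest voters, so P wins.

P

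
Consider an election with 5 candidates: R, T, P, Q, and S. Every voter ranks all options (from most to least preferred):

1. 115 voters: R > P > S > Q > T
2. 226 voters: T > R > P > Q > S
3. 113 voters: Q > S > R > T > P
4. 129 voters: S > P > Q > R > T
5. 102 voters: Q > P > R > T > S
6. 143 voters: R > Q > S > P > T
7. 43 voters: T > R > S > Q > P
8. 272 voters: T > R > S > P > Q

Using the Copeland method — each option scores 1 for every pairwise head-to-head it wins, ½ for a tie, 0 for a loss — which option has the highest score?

R

R: beats T, P, Q, and S → score 4.
T: beats P and S; loses to R and Q → score 2.
P: beats Q; loses to R, T, and S → score 1.
Q: beats T and S; loses to R and P → score 2.
S: beats P; loses to R, T, and Q → score 1.
R has the best pairwise record.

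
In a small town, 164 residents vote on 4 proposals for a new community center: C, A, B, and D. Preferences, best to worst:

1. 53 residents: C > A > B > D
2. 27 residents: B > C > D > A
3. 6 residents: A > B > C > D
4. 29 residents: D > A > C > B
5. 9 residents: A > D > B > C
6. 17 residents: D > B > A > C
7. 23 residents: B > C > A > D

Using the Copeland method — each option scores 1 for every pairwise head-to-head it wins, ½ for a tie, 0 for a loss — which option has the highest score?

C: beats A and D; ties B → score 2.5.
A: beats B and D; loses to C → score 2.
B: beats D; ties C; loses to A → score 1.5.
D: loses to C, A, and B → score 0.
C has the best pairwise record.

C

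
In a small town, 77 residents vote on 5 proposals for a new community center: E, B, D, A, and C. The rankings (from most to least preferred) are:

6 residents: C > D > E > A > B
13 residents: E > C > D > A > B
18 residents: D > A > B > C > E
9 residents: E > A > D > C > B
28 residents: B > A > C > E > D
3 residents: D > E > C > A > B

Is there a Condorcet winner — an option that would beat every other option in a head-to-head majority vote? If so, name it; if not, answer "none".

none

Checking pairwise contests:
B beats E 46–31.
D beats B 49–28.
E beats D 50–27.
D beats A 40–37.
B beats C 46–31.
Every option loses at least one head-to-head, so there is no Condorcet winner.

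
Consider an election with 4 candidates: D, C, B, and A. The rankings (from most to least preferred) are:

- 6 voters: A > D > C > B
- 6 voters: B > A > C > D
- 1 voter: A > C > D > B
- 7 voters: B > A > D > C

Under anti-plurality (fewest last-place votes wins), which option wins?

A

Last-place votes: D 6, C 7, B 7, A 0.
A is ranked last by the fewest voters, so A wins.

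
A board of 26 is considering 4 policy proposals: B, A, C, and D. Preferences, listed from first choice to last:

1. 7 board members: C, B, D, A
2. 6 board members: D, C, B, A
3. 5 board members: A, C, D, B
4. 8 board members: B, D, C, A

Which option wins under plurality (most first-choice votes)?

B

First-place votes: B 8, A 5, C 7, D 6.
B has the most first-place votes.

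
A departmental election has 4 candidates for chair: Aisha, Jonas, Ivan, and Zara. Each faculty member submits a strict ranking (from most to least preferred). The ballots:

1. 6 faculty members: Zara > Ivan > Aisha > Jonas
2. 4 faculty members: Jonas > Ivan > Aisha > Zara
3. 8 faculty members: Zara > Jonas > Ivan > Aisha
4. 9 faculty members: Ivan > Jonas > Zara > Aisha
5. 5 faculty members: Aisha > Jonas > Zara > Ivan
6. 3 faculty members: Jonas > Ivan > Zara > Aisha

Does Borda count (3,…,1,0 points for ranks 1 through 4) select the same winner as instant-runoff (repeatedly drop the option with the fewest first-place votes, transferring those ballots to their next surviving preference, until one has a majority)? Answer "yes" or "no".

yes

Borda — scores: Aisha 25, Jonas 65, Ivan 61, Zara 59. Winner: Jonas.
Instant-runoff — R1 Aisha 5, Jonas 7, Ivan 9, Zara 14 (Aisha out); R2 Jonas 12, Ivan 9, Zara 14 (Ivan out); R3 Jonas 21, Zara 14 (Jonas winner). Winner: Jonas.
The two methods agree.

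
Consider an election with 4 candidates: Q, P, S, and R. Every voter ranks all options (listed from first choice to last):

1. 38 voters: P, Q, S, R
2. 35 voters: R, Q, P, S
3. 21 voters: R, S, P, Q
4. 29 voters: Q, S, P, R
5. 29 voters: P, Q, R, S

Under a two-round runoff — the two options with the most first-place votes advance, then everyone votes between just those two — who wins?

P

Round 1 first-place votes: Q 29, P 67, S 0, R 56.
P and R advance.
Runoff: P is preferred to R by 96 voters; R by 56.
P wins the runoff.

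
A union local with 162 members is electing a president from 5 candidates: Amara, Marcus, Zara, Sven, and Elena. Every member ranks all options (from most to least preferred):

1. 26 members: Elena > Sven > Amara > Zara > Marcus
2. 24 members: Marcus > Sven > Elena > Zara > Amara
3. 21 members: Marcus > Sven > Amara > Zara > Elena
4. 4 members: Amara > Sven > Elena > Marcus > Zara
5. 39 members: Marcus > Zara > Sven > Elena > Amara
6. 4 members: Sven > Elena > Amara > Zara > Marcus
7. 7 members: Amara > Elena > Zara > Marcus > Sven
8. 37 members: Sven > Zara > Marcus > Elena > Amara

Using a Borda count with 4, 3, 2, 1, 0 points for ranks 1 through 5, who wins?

Amara: 26·2 + 24·0 + 21·2 + 4·4 + 39·0 + 4·2 + 7·4 + 37·0 = 146
Marcus: 26·0 + 24·4 + 21·4 + 4·1 + 39·4 + 4·0 + 7·1 + 37·2 = 421
Zara: 26·1 + 24·1 + 21·1 + 4·0 + 39·3 + 4·1 + 7·2 + 37·3 = 317
Sven: 26·3 + 24·3 + 21·3 + 4·3 + 39·2 + 4·4 + 7·0 + 37·4 = 467
Elena: 26·4 + 24·2 + 21·0 + 4·2 + 39·1 + 4·3 + 7·3 + 37·1 = 269
Sven has the highest Borda score (467).

Sven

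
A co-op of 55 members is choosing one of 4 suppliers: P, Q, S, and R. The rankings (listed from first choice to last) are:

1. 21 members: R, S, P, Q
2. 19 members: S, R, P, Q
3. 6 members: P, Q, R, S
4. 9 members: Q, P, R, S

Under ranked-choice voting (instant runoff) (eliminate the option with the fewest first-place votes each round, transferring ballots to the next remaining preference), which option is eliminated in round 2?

Round 1: P 6, Q 9, S 19, R 21. Eliminate P.
Round 2: Q 15, S 19, R 21. Eliminate Q.

Q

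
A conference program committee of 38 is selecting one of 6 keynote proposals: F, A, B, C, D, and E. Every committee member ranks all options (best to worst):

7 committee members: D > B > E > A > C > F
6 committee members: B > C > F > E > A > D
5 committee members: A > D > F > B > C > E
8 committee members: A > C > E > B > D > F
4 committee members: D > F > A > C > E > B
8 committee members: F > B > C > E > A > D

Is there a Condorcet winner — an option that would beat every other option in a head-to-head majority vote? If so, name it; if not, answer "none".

B

B vs F: 21–17 for B.
B vs A: 21–17 for B.
B vs C: 26–12 for B.
B vs D: 22–16 for B.
B vs E: 26–12 for B.
B beats every other option head-to-head.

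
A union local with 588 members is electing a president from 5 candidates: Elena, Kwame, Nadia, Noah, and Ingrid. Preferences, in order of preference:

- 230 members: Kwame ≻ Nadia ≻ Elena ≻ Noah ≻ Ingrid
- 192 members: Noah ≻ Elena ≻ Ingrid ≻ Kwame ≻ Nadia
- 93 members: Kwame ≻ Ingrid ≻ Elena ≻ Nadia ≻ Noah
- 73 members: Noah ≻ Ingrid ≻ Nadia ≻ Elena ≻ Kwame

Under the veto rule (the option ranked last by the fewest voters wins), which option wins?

Last-place votes: Elena 0, Kwame 73, Nadia 192, Noah 93, Ingrid 230.
Elena is ranked last by the fewest voters, so Elena wins.

Elena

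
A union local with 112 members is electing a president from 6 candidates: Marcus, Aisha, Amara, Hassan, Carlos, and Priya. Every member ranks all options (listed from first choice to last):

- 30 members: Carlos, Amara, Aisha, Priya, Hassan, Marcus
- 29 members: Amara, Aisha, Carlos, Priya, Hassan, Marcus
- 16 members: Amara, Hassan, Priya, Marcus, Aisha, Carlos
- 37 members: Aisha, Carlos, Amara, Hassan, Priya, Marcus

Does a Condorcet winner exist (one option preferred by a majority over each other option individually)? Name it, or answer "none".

Checking pairwise contests:
Aisha beats Marcus 96–16.
Amara beats Aisha 75–37.
Carlos beats Amara 67–45.
Aisha beats Hassan 96–16.
Aisha beats Carlos 82–30.
Aisha beats Priya 96–16.
Every option loses at least one head-to-head, so there is no Condorcet winner.

none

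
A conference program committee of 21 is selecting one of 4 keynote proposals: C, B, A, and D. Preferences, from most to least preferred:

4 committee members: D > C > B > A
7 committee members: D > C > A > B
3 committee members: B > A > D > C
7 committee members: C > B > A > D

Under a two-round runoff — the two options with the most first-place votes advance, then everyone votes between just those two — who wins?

Round 1 first-place votes: C 7, B 3, A 0, D 11.
D and C advance.
Runoff: D is preferred to C by 14 voters; C by 7.
D wins the runoff.

D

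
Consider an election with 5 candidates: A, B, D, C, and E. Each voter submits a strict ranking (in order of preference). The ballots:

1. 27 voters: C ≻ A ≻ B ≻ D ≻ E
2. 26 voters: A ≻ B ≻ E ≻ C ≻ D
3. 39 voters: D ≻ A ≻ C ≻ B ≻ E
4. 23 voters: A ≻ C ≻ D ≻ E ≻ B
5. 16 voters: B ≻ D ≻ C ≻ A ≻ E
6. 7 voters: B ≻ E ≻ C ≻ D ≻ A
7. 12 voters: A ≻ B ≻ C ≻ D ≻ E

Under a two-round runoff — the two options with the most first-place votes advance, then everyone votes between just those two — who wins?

Round 1 first-place votes: A 61, B 23, D 39, C 27, E 0.
A and D advance.
Runoff: A is preferred to D by 88 voters; D by 62.
A wins the runoff.

A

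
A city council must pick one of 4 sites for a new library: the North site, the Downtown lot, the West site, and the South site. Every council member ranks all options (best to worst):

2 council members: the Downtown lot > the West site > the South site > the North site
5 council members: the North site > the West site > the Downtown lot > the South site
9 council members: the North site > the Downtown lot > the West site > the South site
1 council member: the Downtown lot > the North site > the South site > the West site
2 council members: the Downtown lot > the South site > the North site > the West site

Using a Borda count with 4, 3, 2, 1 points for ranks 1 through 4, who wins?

the North site

the North site: 2·1 + 5·4 + 9·4 + 1·3 + 2·2 = 65
the Downtown lot: 2·4 + 5·2 + 9·3 + 1·4 + 2·4 = 57
the West site: 2·3 + 5·3 + 9·2 + 1·1 + 2·1 = 42
the South site: 2·2 + 5·1 + 9·1 + 1·2 + 2·3 = 26
the North site has the highest Borda score (65).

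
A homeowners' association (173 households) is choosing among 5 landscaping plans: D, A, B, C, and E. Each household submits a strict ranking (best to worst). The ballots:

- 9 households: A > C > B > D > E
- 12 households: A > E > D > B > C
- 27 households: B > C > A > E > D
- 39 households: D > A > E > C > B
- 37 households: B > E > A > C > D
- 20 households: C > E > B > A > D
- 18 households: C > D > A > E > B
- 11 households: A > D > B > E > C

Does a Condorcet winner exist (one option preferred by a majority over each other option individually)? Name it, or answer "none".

A vs D: 116–57 for A.
A vs B: 89–84 for A.
A vs C: 108–65 for A.
A vs E: 116–57 for A.
A beats every other option head-to-head.

A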